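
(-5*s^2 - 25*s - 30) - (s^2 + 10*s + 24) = -6*s^2 - 35*s - 54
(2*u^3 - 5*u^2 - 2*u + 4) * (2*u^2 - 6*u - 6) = 4*u^5 - 22*u^4 + 14*u^3 + 50*u^2 - 12*u - 24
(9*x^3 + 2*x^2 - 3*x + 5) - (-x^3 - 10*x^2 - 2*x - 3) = 10*x^3 + 12*x^2 - x + 8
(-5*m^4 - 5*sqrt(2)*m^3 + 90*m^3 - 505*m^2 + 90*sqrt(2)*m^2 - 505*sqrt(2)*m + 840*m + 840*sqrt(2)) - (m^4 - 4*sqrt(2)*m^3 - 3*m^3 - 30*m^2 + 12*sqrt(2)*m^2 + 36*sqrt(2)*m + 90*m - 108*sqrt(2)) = -6*m^4 - sqrt(2)*m^3 + 93*m^3 - 475*m^2 + 78*sqrt(2)*m^2 - 541*sqrt(2)*m + 750*m + 948*sqrt(2)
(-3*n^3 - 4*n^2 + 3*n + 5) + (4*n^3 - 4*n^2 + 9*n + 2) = n^3 - 8*n^2 + 12*n + 7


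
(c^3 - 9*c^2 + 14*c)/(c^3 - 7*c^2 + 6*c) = (c^2 - 9*c + 14)/(c^2 - 7*c + 6)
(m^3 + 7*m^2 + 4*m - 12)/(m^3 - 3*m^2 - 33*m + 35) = (m^2 + 8*m + 12)/(m^2 - 2*m - 35)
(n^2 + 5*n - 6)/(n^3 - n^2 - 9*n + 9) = (n + 6)/(n^2 - 9)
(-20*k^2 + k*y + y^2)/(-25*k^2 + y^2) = (-4*k + y)/(-5*k + y)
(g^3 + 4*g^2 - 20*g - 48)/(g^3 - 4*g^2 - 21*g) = (-g^3 - 4*g^2 + 20*g + 48)/(g*(-g^2 + 4*g + 21))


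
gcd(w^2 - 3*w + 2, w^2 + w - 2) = w - 1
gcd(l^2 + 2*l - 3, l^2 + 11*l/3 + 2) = l + 3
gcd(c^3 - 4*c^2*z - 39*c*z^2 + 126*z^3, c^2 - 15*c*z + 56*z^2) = -c + 7*z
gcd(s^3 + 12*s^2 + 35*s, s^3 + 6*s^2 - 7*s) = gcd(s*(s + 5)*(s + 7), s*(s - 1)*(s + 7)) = s^2 + 7*s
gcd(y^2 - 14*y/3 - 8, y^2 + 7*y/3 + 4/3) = y + 4/3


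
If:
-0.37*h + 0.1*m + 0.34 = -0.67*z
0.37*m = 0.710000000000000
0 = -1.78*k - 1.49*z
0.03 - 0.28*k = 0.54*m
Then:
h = 9.21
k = -3.59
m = 1.92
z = 4.29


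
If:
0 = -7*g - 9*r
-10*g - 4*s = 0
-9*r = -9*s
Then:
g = 0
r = 0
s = 0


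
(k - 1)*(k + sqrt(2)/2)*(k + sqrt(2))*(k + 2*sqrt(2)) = k^4 - k^3 + 7*sqrt(2)*k^3/2 - 7*sqrt(2)*k^2/2 + 7*k^2 - 7*k + 2*sqrt(2)*k - 2*sqrt(2)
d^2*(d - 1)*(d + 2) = d^4 + d^3 - 2*d^2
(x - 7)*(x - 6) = x^2 - 13*x + 42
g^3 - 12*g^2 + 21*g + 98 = (g - 7)^2*(g + 2)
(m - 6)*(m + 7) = m^2 + m - 42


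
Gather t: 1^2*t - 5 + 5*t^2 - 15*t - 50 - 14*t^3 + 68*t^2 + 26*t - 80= -14*t^3 + 73*t^2 + 12*t - 135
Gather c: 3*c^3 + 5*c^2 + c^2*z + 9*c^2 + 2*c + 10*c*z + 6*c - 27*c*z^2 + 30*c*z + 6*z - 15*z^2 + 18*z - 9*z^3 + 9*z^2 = 3*c^3 + c^2*(z + 14) + c*(-27*z^2 + 40*z + 8) - 9*z^3 - 6*z^2 + 24*z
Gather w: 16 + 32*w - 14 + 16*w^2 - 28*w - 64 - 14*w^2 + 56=2*w^2 + 4*w - 6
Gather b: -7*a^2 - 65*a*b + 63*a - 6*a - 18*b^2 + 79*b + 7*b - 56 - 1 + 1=-7*a^2 + 57*a - 18*b^2 + b*(86 - 65*a) - 56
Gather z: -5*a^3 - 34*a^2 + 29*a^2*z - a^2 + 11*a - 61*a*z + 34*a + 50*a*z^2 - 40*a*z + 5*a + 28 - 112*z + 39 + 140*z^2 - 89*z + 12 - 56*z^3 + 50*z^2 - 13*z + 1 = -5*a^3 - 35*a^2 + 50*a - 56*z^3 + z^2*(50*a + 190) + z*(29*a^2 - 101*a - 214) + 80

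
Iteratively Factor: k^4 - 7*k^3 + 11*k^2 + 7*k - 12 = (k - 3)*(k^3 - 4*k^2 - k + 4) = (k - 3)*(k - 1)*(k^2 - 3*k - 4) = (k - 3)*(k - 1)*(k + 1)*(k - 4)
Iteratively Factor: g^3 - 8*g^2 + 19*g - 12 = (g - 4)*(g^2 - 4*g + 3) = (g - 4)*(g - 3)*(g - 1)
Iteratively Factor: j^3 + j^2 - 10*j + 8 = (j - 2)*(j^2 + 3*j - 4) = (j - 2)*(j + 4)*(j - 1)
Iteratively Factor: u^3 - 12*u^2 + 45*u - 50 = (u - 2)*(u^2 - 10*u + 25) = (u - 5)*(u - 2)*(u - 5)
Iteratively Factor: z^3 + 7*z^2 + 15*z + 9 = (z + 1)*(z^2 + 6*z + 9) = (z + 1)*(z + 3)*(z + 3)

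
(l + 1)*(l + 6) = l^2 + 7*l + 6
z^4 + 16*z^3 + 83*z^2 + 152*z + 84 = (z + 1)*(z + 2)*(z + 6)*(z + 7)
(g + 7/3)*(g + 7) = g^2 + 28*g/3 + 49/3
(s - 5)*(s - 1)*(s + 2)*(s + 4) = s^4 - 23*s^2 - 18*s + 40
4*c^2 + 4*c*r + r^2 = (2*c + r)^2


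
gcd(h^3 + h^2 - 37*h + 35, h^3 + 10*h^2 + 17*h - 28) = h^2 + 6*h - 7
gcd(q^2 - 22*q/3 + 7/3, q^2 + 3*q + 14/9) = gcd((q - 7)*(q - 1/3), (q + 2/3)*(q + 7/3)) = 1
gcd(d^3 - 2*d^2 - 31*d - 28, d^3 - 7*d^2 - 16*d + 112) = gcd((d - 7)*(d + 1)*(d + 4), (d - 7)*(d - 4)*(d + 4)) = d^2 - 3*d - 28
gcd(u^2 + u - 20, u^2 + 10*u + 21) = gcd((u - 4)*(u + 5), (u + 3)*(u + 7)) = 1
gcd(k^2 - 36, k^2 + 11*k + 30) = k + 6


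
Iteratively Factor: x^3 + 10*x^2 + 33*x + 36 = (x + 4)*(x^2 + 6*x + 9) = (x + 3)*(x + 4)*(x + 3)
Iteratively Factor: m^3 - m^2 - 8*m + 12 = (m + 3)*(m^2 - 4*m + 4) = (m - 2)*(m + 3)*(m - 2)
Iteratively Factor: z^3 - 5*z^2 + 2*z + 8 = (z - 4)*(z^2 - z - 2) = (z - 4)*(z + 1)*(z - 2)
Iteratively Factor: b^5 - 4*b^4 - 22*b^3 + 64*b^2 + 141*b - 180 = (b - 1)*(b^4 - 3*b^3 - 25*b^2 + 39*b + 180) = (b - 1)*(b + 3)*(b^3 - 6*b^2 - 7*b + 60) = (b - 1)*(b + 3)^2*(b^2 - 9*b + 20) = (b - 5)*(b - 1)*(b + 3)^2*(b - 4)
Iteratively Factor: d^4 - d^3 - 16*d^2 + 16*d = (d - 4)*(d^3 + 3*d^2 - 4*d) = d*(d - 4)*(d^2 + 3*d - 4) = d*(d - 4)*(d - 1)*(d + 4)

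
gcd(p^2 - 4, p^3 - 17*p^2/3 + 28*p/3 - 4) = p - 2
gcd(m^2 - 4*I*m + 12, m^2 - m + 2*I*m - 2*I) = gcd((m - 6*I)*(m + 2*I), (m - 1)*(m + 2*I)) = m + 2*I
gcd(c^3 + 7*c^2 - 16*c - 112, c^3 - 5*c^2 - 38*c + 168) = c - 4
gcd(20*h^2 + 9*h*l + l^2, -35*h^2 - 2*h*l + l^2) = 5*h + l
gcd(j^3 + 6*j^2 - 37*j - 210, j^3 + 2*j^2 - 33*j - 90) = j^2 - j - 30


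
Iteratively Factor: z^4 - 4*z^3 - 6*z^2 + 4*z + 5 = (z - 5)*(z^3 + z^2 - z - 1) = (z - 5)*(z - 1)*(z^2 + 2*z + 1) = (z - 5)*(z - 1)*(z + 1)*(z + 1)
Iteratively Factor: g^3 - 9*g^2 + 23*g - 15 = (g - 3)*(g^2 - 6*g + 5) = (g - 3)*(g - 1)*(g - 5)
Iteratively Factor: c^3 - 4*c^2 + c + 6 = (c - 2)*(c^2 - 2*c - 3) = (c - 3)*(c - 2)*(c + 1)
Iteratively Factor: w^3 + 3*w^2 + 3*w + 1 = (w + 1)*(w^2 + 2*w + 1) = (w + 1)^2*(w + 1)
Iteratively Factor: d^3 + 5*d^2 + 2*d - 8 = (d + 4)*(d^2 + d - 2) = (d - 1)*(d + 4)*(d + 2)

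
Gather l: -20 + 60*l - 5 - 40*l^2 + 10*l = -40*l^2 + 70*l - 25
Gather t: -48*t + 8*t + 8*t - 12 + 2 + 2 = -32*t - 8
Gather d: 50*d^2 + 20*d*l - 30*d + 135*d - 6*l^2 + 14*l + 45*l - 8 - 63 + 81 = 50*d^2 + d*(20*l + 105) - 6*l^2 + 59*l + 10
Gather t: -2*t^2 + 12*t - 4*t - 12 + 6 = -2*t^2 + 8*t - 6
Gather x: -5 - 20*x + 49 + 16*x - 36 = 8 - 4*x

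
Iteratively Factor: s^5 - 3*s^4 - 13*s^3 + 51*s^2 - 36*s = (s + 4)*(s^4 - 7*s^3 + 15*s^2 - 9*s) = (s - 3)*(s + 4)*(s^3 - 4*s^2 + 3*s) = s*(s - 3)*(s + 4)*(s^2 - 4*s + 3) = s*(s - 3)*(s - 1)*(s + 4)*(s - 3)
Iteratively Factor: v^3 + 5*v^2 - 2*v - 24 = (v + 3)*(v^2 + 2*v - 8) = (v + 3)*(v + 4)*(v - 2)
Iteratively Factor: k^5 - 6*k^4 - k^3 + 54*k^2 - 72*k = (k)*(k^4 - 6*k^3 - k^2 + 54*k - 72) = k*(k - 3)*(k^3 - 3*k^2 - 10*k + 24) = k*(k - 3)*(k + 3)*(k^2 - 6*k + 8) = k*(k - 4)*(k - 3)*(k + 3)*(k - 2)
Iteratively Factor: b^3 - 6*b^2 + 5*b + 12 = (b - 3)*(b^2 - 3*b - 4) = (b - 4)*(b - 3)*(b + 1)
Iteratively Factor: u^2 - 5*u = (u)*(u - 5)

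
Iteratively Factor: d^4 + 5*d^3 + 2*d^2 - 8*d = (d)*(d^3 + 5*d^2 + 2*d - 8) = d*(d + 4)*(d^2 + d - 2) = d*(d - 1)*(d + 4)*(d + 2)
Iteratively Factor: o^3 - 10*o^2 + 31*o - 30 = (o - 5)*(o^2 - 5*o + 6) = (o - 5)*(o - 3)*(o - 2)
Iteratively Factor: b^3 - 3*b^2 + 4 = (b - 2)*(b^2 - b - 2) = (b - 2)*(b + 1)*(b - 2)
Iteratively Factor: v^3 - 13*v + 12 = (v + 4)*(v^2 - 4*v + 3) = (v - 1)*(v + 4)*(v - 3)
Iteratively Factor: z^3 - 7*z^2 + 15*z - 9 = (z - 1)*(z^2 - 6*z + 9) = (z - 3)*(z - 1)*(z - 3)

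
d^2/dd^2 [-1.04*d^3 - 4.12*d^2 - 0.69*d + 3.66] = -6.24*d - 8.24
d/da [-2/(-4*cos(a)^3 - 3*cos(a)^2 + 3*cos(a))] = 12*(sin(2*a) + sin(3*a))/((cos(2*a) + 1)*(3*cos(a) + 2*cos(2*a) - 1)^2)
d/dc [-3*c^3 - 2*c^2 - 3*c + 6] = -9*c^2 - 4*c - 3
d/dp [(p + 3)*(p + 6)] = 2*p + 9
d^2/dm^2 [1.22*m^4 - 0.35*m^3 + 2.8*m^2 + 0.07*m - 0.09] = 14.64*m^2 - 2.1*m + 5.6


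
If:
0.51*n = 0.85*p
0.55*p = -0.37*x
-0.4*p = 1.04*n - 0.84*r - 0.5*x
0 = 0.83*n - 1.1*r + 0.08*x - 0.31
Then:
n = -0.21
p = -0.12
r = -0.42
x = 0.18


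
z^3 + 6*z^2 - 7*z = z*(z - 1)*(z + 7)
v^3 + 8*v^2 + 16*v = v*(v + 4)^2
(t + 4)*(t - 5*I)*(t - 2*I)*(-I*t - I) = -I*t^4 - 7*t^3 - 5*I*t^3 - 35*t^2 + 6*I*t^2 - 28*t + 50*I*t + 40*I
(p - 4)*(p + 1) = p^2 - 3*p - 4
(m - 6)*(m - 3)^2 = m^3 - 12*m^2 + 45*m - 54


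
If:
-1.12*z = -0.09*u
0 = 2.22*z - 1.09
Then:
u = 6.11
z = 0.49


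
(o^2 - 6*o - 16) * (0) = 0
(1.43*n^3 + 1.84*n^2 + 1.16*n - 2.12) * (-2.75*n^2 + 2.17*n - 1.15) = -3.9325*n^5 - 1.9569*n^4 - 0.8417*n^3 + 6.2312*n^2 - 5.9344*n + 2.438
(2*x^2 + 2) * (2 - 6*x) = -12*x^3 + 4*x^2 - 12*x + 4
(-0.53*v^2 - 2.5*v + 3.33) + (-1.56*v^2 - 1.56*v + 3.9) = -2.09*v^2 - 4.06*v + 7.23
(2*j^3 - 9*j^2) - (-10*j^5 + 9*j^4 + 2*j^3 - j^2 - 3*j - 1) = 10*j^5 - 9*j^4 - 8*j^2 + 3*j + 1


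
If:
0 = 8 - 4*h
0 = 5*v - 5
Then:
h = 2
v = 1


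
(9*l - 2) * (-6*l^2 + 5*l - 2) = -54*l^3 + 57*l^2 - 28*l + 4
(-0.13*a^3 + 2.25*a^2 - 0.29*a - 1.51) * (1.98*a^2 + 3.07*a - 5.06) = -0.2574*a^5 + 4.0559*a^4 + 6.9911*a^3 - 15.2651*a^2 - 3.1683*a + 7.6406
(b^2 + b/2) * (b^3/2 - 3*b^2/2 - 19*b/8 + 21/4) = b^5/2 - 5*b^4/4 - 25*b^3/8 + 65*b^2/16 + 21*b/8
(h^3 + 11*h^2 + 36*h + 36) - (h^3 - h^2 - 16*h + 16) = 12*h^2 + 52*h + 20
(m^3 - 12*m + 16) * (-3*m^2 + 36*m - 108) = -3*m^5 + 36*m^4 - 72*m^3 - 480*m^2 + 1872*m - 1728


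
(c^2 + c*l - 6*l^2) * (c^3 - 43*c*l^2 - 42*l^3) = c^5 + c^4*l - 49*c^3*l^2 - 85*c^2*l^3 + 216*c*l^4 + 252*l^5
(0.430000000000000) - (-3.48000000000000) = 3.91000000000000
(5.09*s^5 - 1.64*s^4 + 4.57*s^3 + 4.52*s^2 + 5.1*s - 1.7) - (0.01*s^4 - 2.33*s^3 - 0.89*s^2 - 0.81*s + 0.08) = 5.09*s^5 - 1.65*s^4 + 6.9*s^3 + 5.41*s^2 + 5.91*s - 1.78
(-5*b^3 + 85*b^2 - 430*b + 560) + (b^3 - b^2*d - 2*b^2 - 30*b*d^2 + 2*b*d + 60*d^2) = -4*b^3 - b^2*d + 83*b^2 - 30*b*d^2 + 2*b*d - 430*b + 60*d^2 + 560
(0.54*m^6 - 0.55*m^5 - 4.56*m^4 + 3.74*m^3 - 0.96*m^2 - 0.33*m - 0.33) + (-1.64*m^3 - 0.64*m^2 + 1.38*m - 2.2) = 0.54*m^6 - 0.55*m^5 - 4.56*m^4 + 2.1*m^3 - 1.6*m^2 + 1.05*m - 2.53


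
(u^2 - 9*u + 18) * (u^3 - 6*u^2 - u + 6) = u^5 - 15*u^4 + 71*u^3 - 93*u^2 - 72*u + 108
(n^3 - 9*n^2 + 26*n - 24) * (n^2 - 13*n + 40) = n^5 - 22*n^4 + 183*n^3 - 722*n^2 + 1352*n - 960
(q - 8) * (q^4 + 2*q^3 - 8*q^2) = q^5 - 6*q^4 - 24*q^3 + 64*q^2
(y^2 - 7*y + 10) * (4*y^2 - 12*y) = 4*y^4 - 40*y^3 + 124*y^2 - 120*y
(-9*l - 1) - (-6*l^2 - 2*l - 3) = 6*l^2 - 7*l + 2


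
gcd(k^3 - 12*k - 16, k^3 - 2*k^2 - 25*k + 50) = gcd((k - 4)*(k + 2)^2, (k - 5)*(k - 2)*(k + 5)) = 1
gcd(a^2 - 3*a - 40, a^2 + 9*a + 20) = a + 5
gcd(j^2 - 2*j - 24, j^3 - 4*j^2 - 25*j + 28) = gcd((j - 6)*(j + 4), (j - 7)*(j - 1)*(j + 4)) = j + 4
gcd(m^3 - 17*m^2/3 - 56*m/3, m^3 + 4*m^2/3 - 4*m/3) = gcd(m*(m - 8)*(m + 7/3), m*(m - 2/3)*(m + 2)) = m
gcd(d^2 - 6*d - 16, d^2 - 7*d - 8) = d - 8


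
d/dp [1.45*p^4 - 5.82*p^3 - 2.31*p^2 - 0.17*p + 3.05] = 5.8*p^3 - 17.46*p^2 - 4.62*p - 0.17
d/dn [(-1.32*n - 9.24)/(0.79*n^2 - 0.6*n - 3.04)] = (1.0428*n^2 + 14.5992*n - 1.5312)/(0.6241*n^4 - 0.948*n^3 - 4.4432*n^2 + 3.648*n + 9.2416)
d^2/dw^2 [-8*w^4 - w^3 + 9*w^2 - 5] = -96*w^2 - 6*w + 18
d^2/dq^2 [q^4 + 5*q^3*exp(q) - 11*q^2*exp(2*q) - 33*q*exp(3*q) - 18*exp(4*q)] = 5*q^3*exp(q) - 44*q^2*exp(2*q) + 30*q^2*exp(q) + 12*q^2 - 297*q*exp(3*q) - 88*q*exp(2*q) + 30*q*exp(q) - 288*exp(4*q) - 198*exp(3*q) - 22*exp(2*q)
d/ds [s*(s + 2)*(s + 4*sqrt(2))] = 3*s^2 + 4*s + 8*sqrt(2)*s + 8*sqrt(2)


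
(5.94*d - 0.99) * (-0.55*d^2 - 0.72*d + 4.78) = -3.267*d^3 - 3.7323*d^2 + 29.106*d - 4.7322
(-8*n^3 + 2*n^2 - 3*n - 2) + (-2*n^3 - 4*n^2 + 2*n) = -10*n^3 - 2*n^2 - n - 2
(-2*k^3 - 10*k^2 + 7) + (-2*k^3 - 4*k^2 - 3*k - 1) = -4*k^3 - 14*k^2 - 3*k + 6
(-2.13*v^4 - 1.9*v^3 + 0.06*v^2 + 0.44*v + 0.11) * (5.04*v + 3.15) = -10.7352*v^5 - 16.2855*v^4 - 5.6826*v^3 + 2.4066*v^2 + 1.9404*v + 0.3465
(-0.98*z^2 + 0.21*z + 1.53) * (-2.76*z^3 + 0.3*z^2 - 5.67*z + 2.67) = 2.7048*z^5 - 0.8736*z^4 + 1.3968*z^3 - 3.3483*z^2 - 8.1144*z + 4.0851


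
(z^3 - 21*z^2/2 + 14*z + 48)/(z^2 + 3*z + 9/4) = 2*(z^2 - 12*z + 32)/(2*z + 3)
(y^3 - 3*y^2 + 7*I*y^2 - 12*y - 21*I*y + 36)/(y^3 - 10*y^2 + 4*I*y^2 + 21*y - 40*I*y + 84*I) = (y + 3*I)/(y - 7)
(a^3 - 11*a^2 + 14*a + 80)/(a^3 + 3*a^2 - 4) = (a^2 - 13*a + 40)/(a^2 + a - 2)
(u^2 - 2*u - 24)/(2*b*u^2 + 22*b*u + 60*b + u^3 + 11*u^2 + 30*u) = (u^2 - 2*u - 24)/(2*b*u^2 + 22*b*u + 60*b + u^3 + 11*u^2 + 30*u)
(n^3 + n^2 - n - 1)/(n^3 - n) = (n + 1)/n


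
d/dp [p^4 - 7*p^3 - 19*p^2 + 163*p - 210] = 4*p^3 - 21*p^2 - 38*p + 163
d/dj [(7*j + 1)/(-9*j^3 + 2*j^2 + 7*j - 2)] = (126*j^3 + 13*j^2 - 4*j - 21)/(81*j^6 - 36*j^5 - 122*j^4 + 64*j^3 + 41*j^2 - 28*j + 4)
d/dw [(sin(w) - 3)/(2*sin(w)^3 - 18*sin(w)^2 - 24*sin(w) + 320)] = (-sin(w)^3 + 9*sin(w)^2 - 27*sin(w) + 62)*cos(w)/((sin(w) - 8)^2*(sin(w) - 5)^2*(sin(w) + 4)^2)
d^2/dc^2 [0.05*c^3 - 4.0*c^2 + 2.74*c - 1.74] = 0.3*c - 8.0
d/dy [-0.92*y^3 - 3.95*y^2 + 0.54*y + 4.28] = -2.76*y^2 - 7.9*y + 0.54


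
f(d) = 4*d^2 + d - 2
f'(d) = 8*d + 1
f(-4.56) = 76.61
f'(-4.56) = -35.48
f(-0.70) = -0.74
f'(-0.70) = -4.60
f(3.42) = 48.21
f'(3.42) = 28.36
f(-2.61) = 22.64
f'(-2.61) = -19.88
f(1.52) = 8.76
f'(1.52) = 13.16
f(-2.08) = 13.23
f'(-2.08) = -15.64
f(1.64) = 10.40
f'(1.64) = 14.12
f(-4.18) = 63.71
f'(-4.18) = -32.44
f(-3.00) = 31.00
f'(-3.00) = -23.00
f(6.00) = 148.00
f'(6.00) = 49.00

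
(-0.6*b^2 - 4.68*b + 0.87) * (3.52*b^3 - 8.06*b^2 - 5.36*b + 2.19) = -2.112*b^5 - 11.6376*b^4 + 43.9992*b^3 + 16.7586*b^2 - 14.9124*b + 1.9053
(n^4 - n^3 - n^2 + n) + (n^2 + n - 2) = n^4 - n^3 + 2*n - 2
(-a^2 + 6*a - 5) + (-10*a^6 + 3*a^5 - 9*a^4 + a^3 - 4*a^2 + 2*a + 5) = -10*a^6 + 3*a^5 - 9*a^4 + a^3 - 5*a^2 + 8*a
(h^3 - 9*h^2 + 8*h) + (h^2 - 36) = h^3 - 8*h^2 + 8*h - 36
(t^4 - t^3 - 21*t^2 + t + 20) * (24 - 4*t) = -4*t^5 + 28*t^4 + 60*t^3 - 508*t^2 - 56*t + 480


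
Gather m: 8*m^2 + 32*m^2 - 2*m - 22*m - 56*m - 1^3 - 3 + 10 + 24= 40*m^2 - 80*m + 30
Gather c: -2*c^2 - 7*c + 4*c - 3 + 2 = -2*c^2 - 3*c - 1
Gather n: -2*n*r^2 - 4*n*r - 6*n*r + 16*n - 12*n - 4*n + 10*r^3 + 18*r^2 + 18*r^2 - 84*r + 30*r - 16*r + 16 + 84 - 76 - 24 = n*(-2*r^2 - 10*r) + 10*r^3 + 36*r^2 - 70*r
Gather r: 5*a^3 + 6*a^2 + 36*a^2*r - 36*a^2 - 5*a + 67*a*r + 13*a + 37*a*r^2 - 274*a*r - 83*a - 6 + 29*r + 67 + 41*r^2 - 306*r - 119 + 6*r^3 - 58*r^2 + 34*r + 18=5*a^3 - 30*a^2 - 75*a + 6*r^3 + r^2*(37*a - 17) + r*(36*a^2 - 207*a - 243) - 40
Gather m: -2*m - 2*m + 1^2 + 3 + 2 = 6 - 4*m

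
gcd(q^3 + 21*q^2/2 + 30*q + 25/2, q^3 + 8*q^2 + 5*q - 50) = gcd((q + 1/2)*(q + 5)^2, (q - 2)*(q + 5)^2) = q^2 + 10*q + 25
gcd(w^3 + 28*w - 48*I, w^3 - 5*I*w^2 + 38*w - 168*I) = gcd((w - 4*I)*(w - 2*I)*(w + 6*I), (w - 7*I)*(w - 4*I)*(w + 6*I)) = w^2 + 2*I*w + 24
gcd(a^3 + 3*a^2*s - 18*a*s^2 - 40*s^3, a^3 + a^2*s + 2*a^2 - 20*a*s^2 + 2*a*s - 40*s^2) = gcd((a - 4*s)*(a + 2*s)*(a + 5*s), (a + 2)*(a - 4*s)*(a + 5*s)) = -a^2 - a*s + 20*s^2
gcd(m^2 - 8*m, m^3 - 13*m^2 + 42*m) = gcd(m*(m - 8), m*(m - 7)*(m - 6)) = m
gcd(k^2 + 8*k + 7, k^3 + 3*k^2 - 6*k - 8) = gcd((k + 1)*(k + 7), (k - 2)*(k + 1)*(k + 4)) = k + 1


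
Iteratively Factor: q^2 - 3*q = (q)*(q - 3)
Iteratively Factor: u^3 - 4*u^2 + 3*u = (u - 3)*(u^2 - u) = u*(u - 3)*(u - 1)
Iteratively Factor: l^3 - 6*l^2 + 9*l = (l - 3)*(l^2 - 3*l) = (l - 3)^2*(l)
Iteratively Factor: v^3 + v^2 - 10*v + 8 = (v - 2)*(v^2 + 3*v - 4) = (v - 2)*(v - 1)*(v + 4)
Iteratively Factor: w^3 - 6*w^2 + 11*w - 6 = (w - 2)*(w^2 - 4*w + 3) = (w - 2)*(w - 1)*(w - 3)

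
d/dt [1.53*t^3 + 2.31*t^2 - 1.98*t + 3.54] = 4.59*t^2 + 4.62*t - 1.98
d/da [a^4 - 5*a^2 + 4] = 4*a^3 - 10*a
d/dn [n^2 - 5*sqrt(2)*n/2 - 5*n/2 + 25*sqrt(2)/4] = 2*n - 5*sqrt(2)/2 - 5/2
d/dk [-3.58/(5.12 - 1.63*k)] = -5.8354/(1.63*k - 5.12)^2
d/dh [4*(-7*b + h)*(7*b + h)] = 8*h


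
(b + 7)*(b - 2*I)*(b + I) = b^3 + 7*b^2 - I*b^2 + 2*b - 7*I*b + 14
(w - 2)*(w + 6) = w^2 + 4*w - 12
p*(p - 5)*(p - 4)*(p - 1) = p^4 - 10*p^3 + 29*p^2 - 20*p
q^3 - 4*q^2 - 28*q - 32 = (q - 8)*(q + 2)^2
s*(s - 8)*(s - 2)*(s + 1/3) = s^4 - 29*s^3/3 + 38*s^2/3 + 16*s/3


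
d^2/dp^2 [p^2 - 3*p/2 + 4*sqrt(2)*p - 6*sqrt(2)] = 2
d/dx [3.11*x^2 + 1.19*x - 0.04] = 6.22*x + 1.19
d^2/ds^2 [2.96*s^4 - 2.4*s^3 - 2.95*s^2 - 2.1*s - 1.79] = 35.52*s^2 - 14.4*s - 5.9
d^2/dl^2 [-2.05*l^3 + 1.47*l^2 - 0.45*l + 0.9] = 2.94 - 12.3*l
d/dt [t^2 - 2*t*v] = 2*t - 2*v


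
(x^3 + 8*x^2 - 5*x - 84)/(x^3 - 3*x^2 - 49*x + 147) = (x + 4)/(x - 7)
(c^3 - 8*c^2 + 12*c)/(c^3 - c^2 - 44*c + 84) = c/(c + 7)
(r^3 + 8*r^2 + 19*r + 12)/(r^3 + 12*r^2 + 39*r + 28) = (r + 3)/(r + 7)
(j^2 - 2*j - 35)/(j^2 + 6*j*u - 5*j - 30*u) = (j^2 - 2*j - 35)/(j^2 + 6*j*u - 5*j - 30*u)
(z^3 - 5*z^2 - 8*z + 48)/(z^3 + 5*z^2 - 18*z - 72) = (z - 4)/(z + 6)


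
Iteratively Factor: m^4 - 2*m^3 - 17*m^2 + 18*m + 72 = (m - 3)*(m^3 + m^2 - 14*m - 24) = (m - 4)*(m - 3)*(m^2 + 5*m + 6) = (m - 4)*(m - 3)*(m + 2)*(m + 3)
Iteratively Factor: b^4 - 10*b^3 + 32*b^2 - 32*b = (b - 4)*(b^3 - 6*b^2 + 8*b) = (b - 4)*(b - 2)*(b^2 - 4*b) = b*(b - 4)*(b - 2)*(b - 4)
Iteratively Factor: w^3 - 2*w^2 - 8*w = (w + 2)*(w^2 - 4*w) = w*(w + 2)*(w - 4)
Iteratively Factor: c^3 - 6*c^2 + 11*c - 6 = (c - 1)*(c^2 - 5*c + 6) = (c - 3)*(c - 1)*(c - 2)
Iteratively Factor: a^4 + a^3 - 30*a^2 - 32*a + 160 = (a + 4)*(a^3 - 3*a^2 - 18*a + 40) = (a - 2)*(a + 4)*(a^2 - a - 20) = (a - 5)*(a - 2)*(a + 4)*(a + 4)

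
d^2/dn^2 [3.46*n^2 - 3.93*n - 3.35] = 6.92000000000000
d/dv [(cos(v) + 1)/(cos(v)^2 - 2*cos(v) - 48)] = (cos(v)^2 + 2*cos(v) + 46)*sin(v)/(sin(v)^2 + 2*cos(v) + 47)^2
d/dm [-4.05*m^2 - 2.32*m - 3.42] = -8.1*m - 2.32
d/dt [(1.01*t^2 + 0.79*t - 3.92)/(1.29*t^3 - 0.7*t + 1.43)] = ((2.02*t + 0.79)*(1.29*t^3 - 0.7*t + 1.43) - (3.87*t^2 - 0.7)*(1.01*t^2 + 0.79*t - 3.92))/(1.29*t^3 - 0.7*t + 1.43)^2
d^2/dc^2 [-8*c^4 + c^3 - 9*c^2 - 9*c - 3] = -96*c^2 + 6*c - 18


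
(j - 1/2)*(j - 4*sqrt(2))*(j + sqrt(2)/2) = j^3 - 7*sqrt(2)*j^2/2 - j^2/2 - 4*j + 7*sqrt(2)*j/4 + 2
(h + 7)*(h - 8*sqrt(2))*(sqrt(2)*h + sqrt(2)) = sqrt(2)*h^3 - 16*h^2 + 8*sqrt(2)*h^2 - 128*h + 7*sqrt(2)*h - 112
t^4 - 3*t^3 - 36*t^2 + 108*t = t*(t - 6)*(t - 3)*(t + 6)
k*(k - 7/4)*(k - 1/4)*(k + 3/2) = k^4 - k^3/2 - 41*k^2/16 + 21*k/32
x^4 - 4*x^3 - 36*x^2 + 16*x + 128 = (x - 8)*(x - 2)*(x + 2)*(x + 4)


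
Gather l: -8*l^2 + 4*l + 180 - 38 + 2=-8*l^2 + 4*l + 144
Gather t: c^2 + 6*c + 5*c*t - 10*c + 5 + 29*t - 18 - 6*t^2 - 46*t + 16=c^2 - 4*c - 6*t^2 + t*(5*c - 17) + 3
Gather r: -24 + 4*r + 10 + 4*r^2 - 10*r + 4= 4*r^2 - 6*r - 10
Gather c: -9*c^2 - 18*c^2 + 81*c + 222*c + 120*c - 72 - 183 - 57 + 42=-27*c^2 + 423*c - 270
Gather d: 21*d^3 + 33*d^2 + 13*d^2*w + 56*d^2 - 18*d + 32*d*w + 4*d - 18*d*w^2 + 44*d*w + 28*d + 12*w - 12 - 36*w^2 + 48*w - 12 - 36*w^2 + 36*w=21*d^3 + d^2*(13*w + 89) + d*(-18*w^2 + 76*w + 14) - 72*w^2 + 96*w - 24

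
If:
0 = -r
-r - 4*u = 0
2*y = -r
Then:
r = 0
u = 0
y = 0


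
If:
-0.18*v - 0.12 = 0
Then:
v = -0.67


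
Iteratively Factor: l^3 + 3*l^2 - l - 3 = (l - 1)*(l^2 + 4*l + 3) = (l - 1)*(l + 1)*(l + 3)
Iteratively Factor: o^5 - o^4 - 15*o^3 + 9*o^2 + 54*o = (o)*(o^4 - o^3 - 15*o^2 + 9*o + 54) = o*(o + 3)*(o^3 - 4*o^2 - 3*o + 18) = o*(o + 2)*(o + 3)*(o^2 - 6*o + 9) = o*(o - 3)*(o + 2)*(o + 3)*(o - 3)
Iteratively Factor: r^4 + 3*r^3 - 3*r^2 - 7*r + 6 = (r - 1)*(r^3 + 4*r^2 + r - 6) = (r - 1)*(r + 3)*(r^2 + r - 2) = (r - 1)^2*(r + 3)*(r + 2)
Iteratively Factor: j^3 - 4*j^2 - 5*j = (j - 5)*(j^2 + j) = j*(j - 5)*(j + 1)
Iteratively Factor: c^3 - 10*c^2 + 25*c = (c - 5)*(c^2 - 5*c) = c*(c - 5)*(c - 5)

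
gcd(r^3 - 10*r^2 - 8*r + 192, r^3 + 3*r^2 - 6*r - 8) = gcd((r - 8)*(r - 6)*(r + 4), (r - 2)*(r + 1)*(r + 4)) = r + 4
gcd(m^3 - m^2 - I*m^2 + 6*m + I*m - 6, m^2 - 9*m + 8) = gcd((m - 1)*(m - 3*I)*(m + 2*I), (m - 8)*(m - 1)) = m - 1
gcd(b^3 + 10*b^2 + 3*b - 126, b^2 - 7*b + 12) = b - 3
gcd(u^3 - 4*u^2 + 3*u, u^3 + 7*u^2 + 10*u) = u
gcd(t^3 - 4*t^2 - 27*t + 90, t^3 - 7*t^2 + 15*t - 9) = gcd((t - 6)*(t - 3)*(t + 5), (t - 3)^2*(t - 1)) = t - 3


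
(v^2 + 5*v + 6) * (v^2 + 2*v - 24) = v^4 + 7*v^3 - 8*v^2 - 108*v - 144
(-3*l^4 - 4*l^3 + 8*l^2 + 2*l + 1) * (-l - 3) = 3*l^5 + 13*l^4 + 4*l^3 - 26*l^2 - 7*l - 3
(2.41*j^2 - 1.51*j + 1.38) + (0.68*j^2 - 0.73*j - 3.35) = 3.09*j^2 - 2.24*j - 1.97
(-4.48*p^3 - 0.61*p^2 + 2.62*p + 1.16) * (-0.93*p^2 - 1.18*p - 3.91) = 4.1664*p^5 + 5.8537*p^4 + 15.8*p^3 - 1.7853*p^2 - 11.613*p - 4.5356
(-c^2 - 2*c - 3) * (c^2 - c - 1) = -c^4 - c^3 + 5*c + 3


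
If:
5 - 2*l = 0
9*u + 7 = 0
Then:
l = 5/2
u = -7/9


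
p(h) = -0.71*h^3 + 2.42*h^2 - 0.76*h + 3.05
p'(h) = -2.13*h^2 + 4.84*h - 0.76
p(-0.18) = 3.27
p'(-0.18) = -1.70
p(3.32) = 1.22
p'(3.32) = -8.17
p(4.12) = -8.66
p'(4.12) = -16.97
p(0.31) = 3.03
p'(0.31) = 0.54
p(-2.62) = 34.42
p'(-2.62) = -28.06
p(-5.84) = 231.44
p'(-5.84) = -101.67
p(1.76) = 5.34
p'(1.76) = 1.16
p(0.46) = 3.14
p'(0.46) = 1.02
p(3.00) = 3.38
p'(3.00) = -5.41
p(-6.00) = 248.09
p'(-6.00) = -106.48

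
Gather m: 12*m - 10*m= 2*m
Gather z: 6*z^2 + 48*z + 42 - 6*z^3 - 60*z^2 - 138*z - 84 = -6*z^3 - 54*z^2 - 90*z - 42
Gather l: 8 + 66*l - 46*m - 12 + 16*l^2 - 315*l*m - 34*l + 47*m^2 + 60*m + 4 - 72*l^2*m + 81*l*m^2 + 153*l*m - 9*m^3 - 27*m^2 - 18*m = l^2*(16 - 72*m) + l*(81*m^2 - 162*m + 32) - 9*m^3 + 20*m^2 - 4*m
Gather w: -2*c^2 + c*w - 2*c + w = -2*c^2 - 2*c + w*(c + 1)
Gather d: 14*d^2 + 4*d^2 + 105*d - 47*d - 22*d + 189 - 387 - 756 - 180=18*d^2 + 36*d - 1134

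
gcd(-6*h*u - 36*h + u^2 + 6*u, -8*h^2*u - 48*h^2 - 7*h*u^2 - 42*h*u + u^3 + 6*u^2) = u + 6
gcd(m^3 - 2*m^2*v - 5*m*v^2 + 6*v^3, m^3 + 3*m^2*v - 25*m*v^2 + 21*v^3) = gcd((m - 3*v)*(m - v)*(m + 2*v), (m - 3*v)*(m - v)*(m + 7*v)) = m^2 - 4*m*v + 3*v^2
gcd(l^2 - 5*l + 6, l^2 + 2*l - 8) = l - 2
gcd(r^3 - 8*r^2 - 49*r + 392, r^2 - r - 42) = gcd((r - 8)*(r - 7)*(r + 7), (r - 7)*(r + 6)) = r - 7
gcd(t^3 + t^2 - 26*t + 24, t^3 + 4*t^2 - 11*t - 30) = 1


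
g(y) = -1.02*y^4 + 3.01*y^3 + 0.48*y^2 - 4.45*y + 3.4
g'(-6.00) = 1196.15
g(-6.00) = -1924.70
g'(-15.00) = 15782.90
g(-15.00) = -61618.10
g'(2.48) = -8.76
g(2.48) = 2.64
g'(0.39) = -2.94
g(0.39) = 1.89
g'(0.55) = -1.87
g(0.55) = 1.51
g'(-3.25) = 227.87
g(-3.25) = -194.19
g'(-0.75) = 1.63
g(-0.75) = 5.41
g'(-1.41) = 23.59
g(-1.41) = -1.84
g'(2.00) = 0.95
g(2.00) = 4.18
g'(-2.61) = 127.10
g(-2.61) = -82.57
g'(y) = -4.08*y^3 + 9.03*y^2 + 0.96*y - 4.45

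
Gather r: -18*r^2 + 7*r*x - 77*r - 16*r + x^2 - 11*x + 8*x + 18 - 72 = -18*r^2 + r*(7*x - 93) + x^2 - 3*x - 54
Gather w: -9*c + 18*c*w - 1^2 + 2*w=-9*c + w*(18*c + 2) - 1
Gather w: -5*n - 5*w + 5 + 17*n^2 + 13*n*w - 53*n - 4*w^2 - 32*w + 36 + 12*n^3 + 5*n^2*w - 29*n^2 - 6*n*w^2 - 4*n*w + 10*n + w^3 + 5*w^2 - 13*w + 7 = 12*n^3 - 12*n^2 - 48*n + w^3 + w^2*(1 - 6*n) + w*(5*n^2 + 9*n - 50) + 48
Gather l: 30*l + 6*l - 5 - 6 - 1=36*l - 12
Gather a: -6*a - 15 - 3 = -6*a - 18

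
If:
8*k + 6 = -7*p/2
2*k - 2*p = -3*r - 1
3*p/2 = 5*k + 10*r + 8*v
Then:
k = 168*v/283 - 256/283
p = 100/283 - 384*v/283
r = 143/283 - 368*v/283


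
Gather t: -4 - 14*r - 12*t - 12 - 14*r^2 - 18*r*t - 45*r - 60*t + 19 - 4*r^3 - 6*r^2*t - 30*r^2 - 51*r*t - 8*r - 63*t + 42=-4*r^3 - 44*r^2 - 67*r + t*(-6*r^2 - 69*r - 135) + 45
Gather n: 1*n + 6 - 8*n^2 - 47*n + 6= -8*n^2 - 46*n + 12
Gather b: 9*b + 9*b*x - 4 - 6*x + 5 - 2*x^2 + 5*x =b*(9*x + 9) - 2*x^2 - x + 1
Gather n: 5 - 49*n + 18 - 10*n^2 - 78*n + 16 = -10*n^2 - 127*n + 39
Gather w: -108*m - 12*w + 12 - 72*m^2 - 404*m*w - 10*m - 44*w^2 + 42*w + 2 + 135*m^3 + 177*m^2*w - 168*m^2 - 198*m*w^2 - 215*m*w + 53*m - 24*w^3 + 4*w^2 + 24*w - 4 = 135*m^3 - 240*m^2 - 65*m - 24*w^3 + w^2*(-198*m - 40) + w*(177*m^2 - 619*m + 54) + 10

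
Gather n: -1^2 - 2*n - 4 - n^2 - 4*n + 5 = -n^2 - 6*n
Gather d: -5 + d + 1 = d - 4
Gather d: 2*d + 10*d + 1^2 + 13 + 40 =12*d + 54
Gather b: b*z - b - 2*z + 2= b*(z - 1) - 2*z + 2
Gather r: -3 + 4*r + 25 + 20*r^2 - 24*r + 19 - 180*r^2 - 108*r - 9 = -160*r^2 - 128*r + 32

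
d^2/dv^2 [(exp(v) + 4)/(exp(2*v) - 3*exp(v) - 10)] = (exp(4*v) + 19*exp(3*v) + 24*exp(2*v) + 166*exp(v) - 20)*exp(v)/(exp(6*v) - 9*exp(5*v) - 3*exp(4*v) + 153*exp(3*v) + 30*exp(2*v) - 900*exp(v) - 1000)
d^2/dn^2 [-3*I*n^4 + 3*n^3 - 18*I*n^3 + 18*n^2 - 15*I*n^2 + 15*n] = -36*I*n^2 + n*(18 - 108*I) + 36 - 30*I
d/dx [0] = 0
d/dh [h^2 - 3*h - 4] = 2*h - 3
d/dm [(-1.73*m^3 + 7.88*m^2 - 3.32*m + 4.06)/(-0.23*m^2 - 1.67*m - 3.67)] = (0.3979*m^4 + 5.7782*m^3 + 5.1241*m^2 - 55.9716*m + 18.9646)/(0.0529*m^4 + 0.7682*m^3 + 4.4771*m^2 + 12.2578*m + 13.4689)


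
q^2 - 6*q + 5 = (q - 5)*(q - 1)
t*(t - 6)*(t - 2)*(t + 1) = t^4 - 7*t^3 + 4*t^2 + 12*t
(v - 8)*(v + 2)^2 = v^3 - 4*v^2 - 28*v - 32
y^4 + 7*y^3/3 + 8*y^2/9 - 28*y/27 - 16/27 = (y - 2/3)*(y + 2/3)*(y + 1)*(y + 4/3)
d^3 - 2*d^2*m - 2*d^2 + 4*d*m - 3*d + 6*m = (d - 3)*(d + 1)*(d - 2*m)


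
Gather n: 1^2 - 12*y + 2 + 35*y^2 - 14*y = 35*y^2 - 26*y + 3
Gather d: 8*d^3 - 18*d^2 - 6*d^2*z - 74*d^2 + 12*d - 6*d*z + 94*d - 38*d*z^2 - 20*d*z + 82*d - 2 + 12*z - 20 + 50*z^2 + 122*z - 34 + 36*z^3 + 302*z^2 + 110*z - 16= 8*d^3 + d^2*(-6*z - 92) + d*(-38*z^2 - 26*z + 188) + 36*z^3 + 352*z^2 + 244*z - 72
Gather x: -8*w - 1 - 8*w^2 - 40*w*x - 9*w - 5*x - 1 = -8*w^2 - 17*w + x*(-40*w - 5) - 2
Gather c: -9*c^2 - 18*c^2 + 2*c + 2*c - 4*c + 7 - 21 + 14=-27*c^2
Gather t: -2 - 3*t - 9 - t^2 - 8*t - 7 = -t^2 - 11*t - 18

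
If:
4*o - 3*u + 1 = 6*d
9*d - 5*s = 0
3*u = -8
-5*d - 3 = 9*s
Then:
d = -15/106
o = -261/106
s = -27/106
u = -8/3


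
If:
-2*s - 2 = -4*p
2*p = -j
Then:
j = -s - 1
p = s/2 + 1/2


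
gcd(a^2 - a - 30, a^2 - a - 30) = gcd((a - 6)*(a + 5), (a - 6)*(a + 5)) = a^2 - a - 30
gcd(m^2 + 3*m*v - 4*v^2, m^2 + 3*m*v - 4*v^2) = -m^2 - 3*m*v + 4*v^2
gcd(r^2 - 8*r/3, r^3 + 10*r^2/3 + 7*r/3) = r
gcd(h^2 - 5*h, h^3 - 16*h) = h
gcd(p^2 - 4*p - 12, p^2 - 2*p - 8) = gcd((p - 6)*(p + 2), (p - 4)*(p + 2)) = p + 2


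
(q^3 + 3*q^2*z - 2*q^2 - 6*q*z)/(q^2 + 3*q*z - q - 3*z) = q*(q - 2)/(q - 1)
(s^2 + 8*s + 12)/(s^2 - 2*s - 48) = (s + 2)/(s - 8)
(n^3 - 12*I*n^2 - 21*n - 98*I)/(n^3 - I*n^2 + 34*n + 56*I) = (n - 7*I)/(n + 4*I)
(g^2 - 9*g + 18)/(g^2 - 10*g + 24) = (g - 3)/(g - 4)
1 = 1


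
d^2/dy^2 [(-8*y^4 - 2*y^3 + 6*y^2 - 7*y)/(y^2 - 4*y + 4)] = 2*(-8*y^4 + 64*y^3 - 192*y^2 - 7*y - 4)/(y^4 - 8*y^3 + 24*y^2 - 32*y + 16)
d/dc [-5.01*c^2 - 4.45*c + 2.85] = -10.02*c - 4.45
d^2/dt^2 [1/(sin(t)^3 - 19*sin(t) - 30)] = (9*sin(t)^6 - 50*sin(t)^4 + 270*sin(t)^3 + 475*sin(t)^2 - 750*sin(t) - 722)/(-sin(t)^3 + 19*sin(t) + 30)^3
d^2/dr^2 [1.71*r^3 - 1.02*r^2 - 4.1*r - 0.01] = 10.26*r - 2.04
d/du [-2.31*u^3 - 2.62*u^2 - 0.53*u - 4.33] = -6.93*u^2 - 5.24*u - 0.53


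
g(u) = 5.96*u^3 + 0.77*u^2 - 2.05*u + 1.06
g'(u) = 17.88*u^2 + 1.54*u - 2.05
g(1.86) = 38.26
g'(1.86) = 62.67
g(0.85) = 3.53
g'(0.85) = 12.18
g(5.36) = 929.98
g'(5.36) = 519.89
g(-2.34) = -66.29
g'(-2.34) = 92.25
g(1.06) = 6.85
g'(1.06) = 19.67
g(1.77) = 32.89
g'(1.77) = 56.69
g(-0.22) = 1.48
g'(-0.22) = -1.52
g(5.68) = 1106.43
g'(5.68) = 583.55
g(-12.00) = -10162.34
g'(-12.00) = 2554.19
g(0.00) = 1.06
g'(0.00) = -2.05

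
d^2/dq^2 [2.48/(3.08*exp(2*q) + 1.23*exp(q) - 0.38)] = (2.48*(6.16*exp(q) + 1.23)*(12.32*exp(q) + 2.46)*exp(q) - (30.5536*exp(q) + 3.0504)*(3.08*exp(2*q) + 1.23*exp(q) - 0.38))*exp(q)/(3.08*exp(2*q) + 1.23*exp(q) - 0.38)^3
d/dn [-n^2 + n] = 1 - 2*n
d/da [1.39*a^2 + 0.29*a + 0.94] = 2.78*a + 0.29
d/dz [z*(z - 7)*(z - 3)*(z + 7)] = 4*z^3 - 9*z^2 - 98*z + 147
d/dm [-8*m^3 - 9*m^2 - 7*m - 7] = -24*m^2 - 18*m - 7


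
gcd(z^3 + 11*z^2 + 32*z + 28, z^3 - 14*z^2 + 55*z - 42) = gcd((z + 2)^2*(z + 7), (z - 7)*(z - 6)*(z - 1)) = 1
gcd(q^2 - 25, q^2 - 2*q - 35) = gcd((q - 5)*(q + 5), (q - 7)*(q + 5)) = q + 5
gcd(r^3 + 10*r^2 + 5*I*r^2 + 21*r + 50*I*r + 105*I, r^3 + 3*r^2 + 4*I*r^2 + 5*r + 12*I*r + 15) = r^2 + r*(3 + 5*I) + 15*I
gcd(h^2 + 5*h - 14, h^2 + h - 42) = h + 7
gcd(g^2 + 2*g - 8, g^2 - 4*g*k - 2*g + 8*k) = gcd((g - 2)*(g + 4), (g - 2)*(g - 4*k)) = g - 2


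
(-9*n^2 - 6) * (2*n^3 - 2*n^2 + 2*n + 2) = -18*n^5 + 18*n^4 - 30*n^3 - 6*n^2 - 12*n - 12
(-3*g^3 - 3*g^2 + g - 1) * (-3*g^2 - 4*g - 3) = 9*g^5 + 21*g^4 + 18*g^3 + 8*g^2 + g + 3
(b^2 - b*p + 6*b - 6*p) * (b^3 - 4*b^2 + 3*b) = b^5 - b^4*p + 2*b^4 - 2*b^3*p - 21*b^3 + 21*b^2*p + 18*b^2 - 18*b*p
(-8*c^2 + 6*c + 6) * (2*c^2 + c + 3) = -16*c^4 + 4*c^3 - 6*c^2 + 24*c + 18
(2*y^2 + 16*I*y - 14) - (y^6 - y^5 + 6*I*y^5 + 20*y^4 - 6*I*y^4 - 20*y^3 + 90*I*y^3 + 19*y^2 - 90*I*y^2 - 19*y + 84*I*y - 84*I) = -y^6 + y^5 - 6*I*y^5 - 20*y^4 + 6*I*y^4 + 20*y^3 - 90*I*y^3 - 17*y^2 + 90*I*y^2 + 19*y - 68*I*y - 14 + 84*I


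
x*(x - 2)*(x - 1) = x^3 - 3*x^2 + 2*x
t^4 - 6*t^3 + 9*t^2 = t^2*(t - 3)^2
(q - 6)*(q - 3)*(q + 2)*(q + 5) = q^4 - 2*q^3 - 35*q^2 + 36*q + 180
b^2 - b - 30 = (b - 6)*(b + 5)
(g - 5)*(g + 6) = g^2 + g - 30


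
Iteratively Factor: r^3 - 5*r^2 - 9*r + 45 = (r - 5)*(r^2 - 9) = (r - 5)*(r + 3)*(r - 3)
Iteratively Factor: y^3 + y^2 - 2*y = (y - 1)*(y^2 + 2*y) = y*(y - 1)*(y + 2)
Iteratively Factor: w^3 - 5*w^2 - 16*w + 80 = (w - 5)*(w^2 - 16) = (w - 5)*(w + 4)*(w - 4)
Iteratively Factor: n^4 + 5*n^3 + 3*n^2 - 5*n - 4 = (n + 1)*(n^3 + 4*n^2 - n - 4) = (n - 1)*(n + 1)*(n^2 + 5*n + 4) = (n - 1)*(n + 1)*(n + 4)*(n + 1)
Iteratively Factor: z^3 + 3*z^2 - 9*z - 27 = (z + 3)*(z^2 - 9) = (z + 3)^2*(z - 3)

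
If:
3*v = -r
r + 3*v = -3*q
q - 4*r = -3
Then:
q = 0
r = 3/4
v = -1/4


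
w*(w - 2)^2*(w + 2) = w^4 - 2*w^3 - 4*w^2 + 8*w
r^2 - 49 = (r - 7)*(r + 7)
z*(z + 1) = z^2 + z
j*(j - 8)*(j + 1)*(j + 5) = j^4 - 2*j^3 - 43*j^2 - 40*j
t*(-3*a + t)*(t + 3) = -3*a*t^2 - 9*a*t + t^3 + 3*t^2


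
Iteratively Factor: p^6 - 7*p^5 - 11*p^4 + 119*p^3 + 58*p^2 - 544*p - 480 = (p + 2)*(p^5 - 9*p^4 + 7*p^3 + 105*p^2 - 152*p - 240) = (p + 2)*(p + 3)*(p^4 - 12*p^3 + 43*p^2 - 24*p - 80) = (p - 5)*(p + 2)*(p + 3)*(p^3 - 7*p^2 + 8*p + 16) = (p - 5)*(p - 4)*(p + 2)*(p + 3)*(p^2 - 3*p - 4) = (p - 5)*(p - 4)^2*(p + 2)*(p + 3)*(p + 1)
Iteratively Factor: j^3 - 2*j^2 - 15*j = (j)*(j^2 - 2*j - 15) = j*(j + 3)*(j - 5)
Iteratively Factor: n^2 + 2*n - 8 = (n + 4)*(n - 2)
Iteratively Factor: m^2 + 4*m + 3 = (m + 3)*(m + 1)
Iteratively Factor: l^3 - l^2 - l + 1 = (l - 1)*(l^2 - 1) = (l - 1)^2*(l + 1)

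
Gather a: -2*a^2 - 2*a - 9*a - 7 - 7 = -2*a^2 - 11*a - 14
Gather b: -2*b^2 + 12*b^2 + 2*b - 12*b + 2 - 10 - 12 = 10*b^2 - 10*b - 20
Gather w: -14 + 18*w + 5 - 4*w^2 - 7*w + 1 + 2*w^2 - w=-2*w^2 + 10*w - 8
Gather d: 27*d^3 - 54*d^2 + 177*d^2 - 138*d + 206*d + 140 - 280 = 27*d^3 + 123*d^2 + 68*d - 140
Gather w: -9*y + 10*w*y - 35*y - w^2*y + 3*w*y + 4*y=-w^2*y + 13*w*y - 40*y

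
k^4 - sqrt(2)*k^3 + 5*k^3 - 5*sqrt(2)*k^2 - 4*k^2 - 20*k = k*(k + 5)*(k - 2*sqrt(2))*(k + sqrt(2))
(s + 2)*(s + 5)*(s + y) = s^3 + s^2*y + 7*s^2 + 7*s*y + 10*s + 10*y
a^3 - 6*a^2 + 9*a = a*(a - 3)^2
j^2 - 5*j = j*(j - 5)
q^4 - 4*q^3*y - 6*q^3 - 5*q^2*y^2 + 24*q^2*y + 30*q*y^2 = q*(q - 6)*(q - 5*y)*(q + y)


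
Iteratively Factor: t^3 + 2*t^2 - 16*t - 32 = (t - 4)*(t^2 + 6*t + 8) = (t - 4)*(t + 4)*(t + 2)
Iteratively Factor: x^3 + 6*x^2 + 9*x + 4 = (x + 1)*(x^2 + 5*x + 4) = (x + 1)^2*(x + 4)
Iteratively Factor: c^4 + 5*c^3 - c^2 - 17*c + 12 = (c - 1)*(c^3 + 6*c^2 + 5*c - 12) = (c - 1)*(c + 4)*(c^2 + 2*c - 3) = (c - 1)^2*(c + 4)*(c + 3)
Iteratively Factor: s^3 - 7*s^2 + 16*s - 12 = (s - 2)*(s^2 - 5*s + 6) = (s - 3)*(s - 2)*(s - 2)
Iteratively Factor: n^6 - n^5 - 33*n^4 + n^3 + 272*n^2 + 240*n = (n + 3)*(n^5 - 4*n^4 - 21*n^3 + 64*n^2 + 80*n) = (n - 5)*(n + 3)*(n^4 + n^3 - 16*n^2 - 16*n) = (n - 5)*(n - 4)*(n + 3)*(n^3 + 5*n^2 + 4*n) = (n - 5)*(n - 4)*(n + 1)*(n + 3)*(n^2 + 4*n) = n*(n - 5)*(n - 4)*(n + 1)*(n + 3)*(n + 4)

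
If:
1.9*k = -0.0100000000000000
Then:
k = -0.01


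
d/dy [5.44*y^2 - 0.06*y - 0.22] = 10.88*y - 0.06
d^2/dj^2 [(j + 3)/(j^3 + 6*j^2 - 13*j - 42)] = 2*((j + 3)*(3*j^2 + 12*j - 13)^2 + (-3*j^2 - 12*j - 3*(j + 2)*(j + 3) + 13)*(j^3 + 6*j^2 - 13*j - 42))/(j^3 + 6*j^2 - 13*j - 42)^3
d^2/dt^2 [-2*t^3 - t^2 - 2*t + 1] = -12*t - 2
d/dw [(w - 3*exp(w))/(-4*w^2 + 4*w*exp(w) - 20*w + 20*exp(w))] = (-(w - 3*exp(w))*(w*exp(w) - 2*w + 6*exp(w) - 5) + (3*exp(w) - 1)*(w^2 - w*exp(w) + 5*w - 5*exp(w)))/(4*(w^2 - w*exp(w) + 5*w - 5*exp(w))^2)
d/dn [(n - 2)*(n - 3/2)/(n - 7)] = (n^2 - 14*n + 43/2)/(n^2 - 14*n + 49)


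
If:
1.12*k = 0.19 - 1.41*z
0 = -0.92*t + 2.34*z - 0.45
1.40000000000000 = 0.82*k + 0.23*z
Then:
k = 2.15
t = -4.49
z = -1.57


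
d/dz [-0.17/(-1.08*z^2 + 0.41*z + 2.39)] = (0.0697 - 0.3672*z)/(-1.08*z^2 + 0.41*z + 2.39)^2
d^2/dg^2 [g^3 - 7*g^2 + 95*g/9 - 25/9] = 6*g - 14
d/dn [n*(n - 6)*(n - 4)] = 3*n^2 - 20*n + 24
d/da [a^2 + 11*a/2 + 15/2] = 2*a + 11/2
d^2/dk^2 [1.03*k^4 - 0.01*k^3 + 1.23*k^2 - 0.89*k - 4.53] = 12.36*k^2 - 0.06*k + 2.46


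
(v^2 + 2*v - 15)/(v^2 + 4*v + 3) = (v^2 + 2*v - 15)/(v^2 + 4*v + 3)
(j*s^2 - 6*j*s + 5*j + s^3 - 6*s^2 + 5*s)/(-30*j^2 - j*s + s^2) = (-j*s^2 + 6*j*s - 5*j - s^3 + 6*s^2 - 5*s)/(30*j^2 + j*s - s^2)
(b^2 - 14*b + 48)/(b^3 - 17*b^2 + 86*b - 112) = (b - 6)/(b^2 - 9*b + 14)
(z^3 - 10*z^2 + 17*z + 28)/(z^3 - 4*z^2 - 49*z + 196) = (z + 1)/(z + 7)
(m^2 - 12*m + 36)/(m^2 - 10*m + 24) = (m - 6)/(m - 4)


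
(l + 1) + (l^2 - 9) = l^2 + l - 8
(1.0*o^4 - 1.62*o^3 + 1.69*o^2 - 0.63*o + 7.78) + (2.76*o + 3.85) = 1.0*o^4 - 1.62*o^3 + 1.69*o^2 + 2.13*o + 11.63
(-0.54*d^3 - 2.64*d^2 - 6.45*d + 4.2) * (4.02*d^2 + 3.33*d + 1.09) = -2.1708*d^5 - 12.411*d^4 - 35.3088*d^3 - 7.4721*d^2 + 6.9555*d + 4.578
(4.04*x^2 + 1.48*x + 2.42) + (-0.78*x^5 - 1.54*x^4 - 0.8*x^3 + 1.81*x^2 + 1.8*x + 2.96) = -0.78*x^5 - 1.54*x^4 - 0.8*x^3 + 5.85*x^2 + 3.28*x + 5.38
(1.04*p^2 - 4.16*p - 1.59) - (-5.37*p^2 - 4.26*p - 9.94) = 6.41*p^2 + 0.0999999999999996*p + 8.35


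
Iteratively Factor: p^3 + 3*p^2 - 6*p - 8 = (p - 2)*(p^2 + 5*p + 4) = (p - 2)*(p + 4)*(p + 1)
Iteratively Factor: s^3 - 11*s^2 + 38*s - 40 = (s - 4)*(s^2 - 7*s + 10) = (s - 4)*(s - 2)*(s - 5)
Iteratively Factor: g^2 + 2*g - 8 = (g + 4)*(g - 2)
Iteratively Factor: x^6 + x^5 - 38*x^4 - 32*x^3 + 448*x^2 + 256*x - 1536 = (x + 4)*(x^5 - 3*x^4 - 26*x^3 + 72*x^2 + 160*x - 384) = (x - 2)*(x + 4)*(x^4 - x^3 - 28*x^2 + 16*x + 192) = (x - 4)*(x - 2)*(x + 4)*(x^3 + 3*x^2 - 16*x - 48) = (x - 4)*(x - 2)*(x + 3)*(x + 4)*(x^2 - 16) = (x - 4)^2*(x - 2)*(x + 3)*(x + 4)*(x + 4)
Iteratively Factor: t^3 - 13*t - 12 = (t - 4)*(t^2 + 4*t + 3) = (t - 4)*(t + 1)*(t + 3)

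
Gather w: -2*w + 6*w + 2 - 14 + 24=4*w + 12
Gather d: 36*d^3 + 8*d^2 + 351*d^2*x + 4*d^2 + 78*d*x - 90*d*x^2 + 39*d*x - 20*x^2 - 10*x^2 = 36*d^3 + d^2*(351*x + 12) + d*(-90*x^2 + 117*x) - 30*x^2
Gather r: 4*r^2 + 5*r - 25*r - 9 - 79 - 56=4*r^2 - 20*r - 144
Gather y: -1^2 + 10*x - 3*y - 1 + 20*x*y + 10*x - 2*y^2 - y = 20*x - 2*y^2 + y*(20*x - 4) - 2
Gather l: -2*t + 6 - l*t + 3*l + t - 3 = l*(3 - t) - t + 3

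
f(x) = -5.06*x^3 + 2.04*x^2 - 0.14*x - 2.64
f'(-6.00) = -571.10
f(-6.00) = 1164.60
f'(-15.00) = -3476.84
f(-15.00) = 17535.96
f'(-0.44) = -4.87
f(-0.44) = -1.75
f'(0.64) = -3.75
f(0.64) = -3.22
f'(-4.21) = -286.37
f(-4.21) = 411.68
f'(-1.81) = -57.26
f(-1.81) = 34.30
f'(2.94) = -119.35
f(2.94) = -114.00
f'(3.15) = -137.91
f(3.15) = -140.99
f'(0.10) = 0.12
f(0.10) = -2.64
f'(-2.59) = -112.54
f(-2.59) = 99.32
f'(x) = -15.18*x^2 + 4.08*x - 0.14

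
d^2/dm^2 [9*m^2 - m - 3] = 18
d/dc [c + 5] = 1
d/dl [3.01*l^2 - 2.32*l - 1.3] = 6.02*l - 2.32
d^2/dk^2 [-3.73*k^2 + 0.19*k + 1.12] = -7.46000000000000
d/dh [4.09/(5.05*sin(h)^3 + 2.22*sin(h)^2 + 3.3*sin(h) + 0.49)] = (-18.1596*sin(h) + 30.98175*cos(2*h) - 44.47875)*cos(h)/(5.05*sin(h)^3 + 2.22*sin(h)^2 + 3.3*sin(h) + 0.49)^2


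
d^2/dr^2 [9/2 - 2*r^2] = -4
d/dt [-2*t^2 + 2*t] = 2 - 4*t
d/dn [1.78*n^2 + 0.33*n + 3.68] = 3.56*n + 0.33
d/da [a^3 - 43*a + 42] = 3*a^2 - 43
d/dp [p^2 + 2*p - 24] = 2*p + 2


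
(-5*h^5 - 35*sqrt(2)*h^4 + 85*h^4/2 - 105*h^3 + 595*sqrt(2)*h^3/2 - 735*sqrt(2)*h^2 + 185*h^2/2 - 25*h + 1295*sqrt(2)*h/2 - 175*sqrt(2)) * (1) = -5*h^5 - 35*sqrt(2)*h^4 + 85*h^4/2 - 105*h^3 + 595*sqrt(2)*h^3/2 - 735*sqrt(2)*h^2 + 185*h^2/2 - 25*h + 1295*sqrt(2)*h/2 - 175*sqrt(2)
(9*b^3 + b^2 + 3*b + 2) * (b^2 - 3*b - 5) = 9*b^5 - 26*b^4 - 45*b^3 - 12*b^2 - 21*b - 10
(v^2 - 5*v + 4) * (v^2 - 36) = v^4 - 5*v^3 - 32*v^2 + 180*v - 144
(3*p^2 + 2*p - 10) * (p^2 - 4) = 3*p^4 + 2*p^3 - 22*p^2 - 8*p + 40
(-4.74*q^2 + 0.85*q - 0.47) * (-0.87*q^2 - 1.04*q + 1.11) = 4.1238*q^4 + 4.1901*q^3 - 5.7365*q^2 + 1.4323*q - 0.5217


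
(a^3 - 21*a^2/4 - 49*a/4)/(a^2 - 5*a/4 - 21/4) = a*(a - 7)/(a - 3)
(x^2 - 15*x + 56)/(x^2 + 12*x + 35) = (x^2 - 15*x + 56)/(x^2 + 12*x + 35)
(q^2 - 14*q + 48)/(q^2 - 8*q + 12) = (q - 8)/(q - 2)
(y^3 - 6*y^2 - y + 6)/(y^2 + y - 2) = (y^2 - 5*y - 6)/(y + 2)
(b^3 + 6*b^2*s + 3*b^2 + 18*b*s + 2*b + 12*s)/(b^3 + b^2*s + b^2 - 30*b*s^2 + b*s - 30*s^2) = (-b - 2)/(-b + 5*s)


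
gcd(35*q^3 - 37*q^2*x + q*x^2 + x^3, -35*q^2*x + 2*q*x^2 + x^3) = -35*q^2 + 2*q*x + x^2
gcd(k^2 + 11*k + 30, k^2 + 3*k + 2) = 1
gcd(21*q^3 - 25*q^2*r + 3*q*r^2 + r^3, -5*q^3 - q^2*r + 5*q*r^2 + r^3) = q - r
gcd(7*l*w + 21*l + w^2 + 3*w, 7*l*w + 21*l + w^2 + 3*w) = 7*l*w + 21*l + w^2 + 3*w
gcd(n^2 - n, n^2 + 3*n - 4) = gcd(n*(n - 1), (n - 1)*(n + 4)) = n - 1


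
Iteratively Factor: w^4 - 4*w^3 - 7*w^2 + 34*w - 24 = (w - 1)*(w^3 - 3*w^2 - 10*w + 24) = (w - 4)*(w - 1)*(w^2 + w - 6) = (w - 4)*(w - 1)*(w + 3)*(w - 2)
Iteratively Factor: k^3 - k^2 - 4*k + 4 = (k - 1)*(k^2 - 4) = (k - 2)*(k - 1)*(k + 2)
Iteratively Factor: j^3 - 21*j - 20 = (j + 4)*(j^2 - 4*j - 5) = (j - 5)*(j + 4)*(j + 1)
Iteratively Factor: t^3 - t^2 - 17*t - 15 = (t + 3)*(t^2 - 4*t - 5) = (t - 5)*(t + 3)*(t + 1)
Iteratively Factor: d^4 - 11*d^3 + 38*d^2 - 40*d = (d)*(d^3 - 11*d^2 + 38*d - 40) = d*(d - 4)*(d^2 - 7*d + 10) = d*(d - 5)*(d - 4)*(d - 2)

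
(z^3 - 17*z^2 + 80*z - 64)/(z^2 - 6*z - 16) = (z^2 - 9*z + 8)/(z + 2)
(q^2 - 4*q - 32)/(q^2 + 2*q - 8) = (q - 8)/(q - 2)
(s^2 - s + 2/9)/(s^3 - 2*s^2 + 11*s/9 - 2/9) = 1/(s - 1)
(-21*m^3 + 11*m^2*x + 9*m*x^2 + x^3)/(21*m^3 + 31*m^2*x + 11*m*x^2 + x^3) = (-m + x)/(m + x)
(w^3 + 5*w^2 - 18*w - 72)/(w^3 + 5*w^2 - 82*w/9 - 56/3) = 9*(w^2 - w - 12)/(9*w^2 - 9*w - 28)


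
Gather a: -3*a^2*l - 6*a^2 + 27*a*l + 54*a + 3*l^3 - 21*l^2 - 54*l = a^2*(-3*l - 6) + a*(27*l + 54) + 3*l^3 - 21*l^2 - 54*l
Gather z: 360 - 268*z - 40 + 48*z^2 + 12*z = 48*z^2 - 256*z + 320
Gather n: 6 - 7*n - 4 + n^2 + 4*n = n^2 - 3*n + 2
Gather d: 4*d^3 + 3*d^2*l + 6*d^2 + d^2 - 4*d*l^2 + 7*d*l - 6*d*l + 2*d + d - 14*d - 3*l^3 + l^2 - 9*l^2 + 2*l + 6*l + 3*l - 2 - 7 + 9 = 4*d^3 + d^2*(3*l + 7) + d*(-4*l^2 + l - 11) - 3*l^3 - 8*l^2 + 11*l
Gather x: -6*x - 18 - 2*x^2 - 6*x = -2*x^2 - 12*x - 18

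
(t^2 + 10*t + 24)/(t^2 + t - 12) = (t + 6)/(t - 3)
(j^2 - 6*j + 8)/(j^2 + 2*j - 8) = (j - 4)/(j + 4)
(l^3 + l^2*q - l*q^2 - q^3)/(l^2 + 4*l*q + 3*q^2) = (l^2 - q^2)/(l + 3*q)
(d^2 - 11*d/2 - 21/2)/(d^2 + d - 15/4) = 2*(2*d^2 - 11*d - 21)/(4*d^2 + 4*d - 15)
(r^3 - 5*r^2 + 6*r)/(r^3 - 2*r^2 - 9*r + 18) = r/(r + 3)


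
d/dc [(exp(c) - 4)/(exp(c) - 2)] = 2*exp(c)/(exp(c) - 2)^2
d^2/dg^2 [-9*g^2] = -18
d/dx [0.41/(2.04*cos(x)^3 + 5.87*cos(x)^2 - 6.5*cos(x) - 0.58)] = (2.5092*cos(x)^2 + 4.8134*cos(x) - 2.665)*sin(x)/(2.04*cos(x)^3 + 5.87*cos(x)^2 - 6.5*cos(x) - 0.58)^2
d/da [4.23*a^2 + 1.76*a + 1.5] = 8.46*a + 1.76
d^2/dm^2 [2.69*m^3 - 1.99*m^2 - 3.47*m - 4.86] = 16.14*m - 3.98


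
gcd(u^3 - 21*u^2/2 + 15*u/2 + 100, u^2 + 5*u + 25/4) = u + 5/2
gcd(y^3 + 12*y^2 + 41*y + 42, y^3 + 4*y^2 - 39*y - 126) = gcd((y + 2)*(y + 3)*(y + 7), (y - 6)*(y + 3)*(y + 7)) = y^2 + 10*y + 21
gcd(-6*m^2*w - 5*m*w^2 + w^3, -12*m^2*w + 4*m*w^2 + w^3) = w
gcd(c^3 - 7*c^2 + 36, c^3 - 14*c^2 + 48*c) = c - 6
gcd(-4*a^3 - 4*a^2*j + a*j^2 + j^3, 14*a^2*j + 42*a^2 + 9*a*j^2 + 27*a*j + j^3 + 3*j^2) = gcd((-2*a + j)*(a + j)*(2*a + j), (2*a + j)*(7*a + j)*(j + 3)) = 2*a + j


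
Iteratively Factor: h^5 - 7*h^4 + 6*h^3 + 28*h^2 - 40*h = (h - 2)*(h^4 - 5*h^3 - 4*h^2 + 20*h) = (h - 5)*(h - 2)*(h^3 - 4*h) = (h - 5)*(h - 2)*(h + 2)*(h^2 - 2*h) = h*(h - 5)*(h - 2)*(h + 2)*(h - 2)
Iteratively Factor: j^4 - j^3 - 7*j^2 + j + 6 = (j - 3)*(j^3 + 2*j^2 - j - 2) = (j - 3)*(j - 1)*(j^2 + 3*j + 2) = (j - 3)*(j - 1)*(j + 2)*(j + 1)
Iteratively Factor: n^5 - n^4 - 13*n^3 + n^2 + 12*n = (n)*(n^4 - n^3 - 13*n^2 + n + 12) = n*(n - 1)*(n^3 - 13*n - 12) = n*(n - 1)*(n + 3)*(n^2 - 3*n - 4) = n*(n - 1)*(n + 1)*(n + 3)*(n - 4)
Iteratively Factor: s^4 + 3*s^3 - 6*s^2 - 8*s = (s)*(s^3 + 3*s^2 - 6*s - 8) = s*(s + 4)*(s^2 - s - 2) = s*(s + 1)*(s + 4)*(s - 2)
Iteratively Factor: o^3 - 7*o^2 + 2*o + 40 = (o + 2)*(o^2 - 9*o + 20) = (o - 5)*(o + 2)*(o - 4)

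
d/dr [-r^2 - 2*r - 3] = -2*r - 2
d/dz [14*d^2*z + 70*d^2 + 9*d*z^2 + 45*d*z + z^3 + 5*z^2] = 14*d^2 + 18*d*z + 45*d + 3*z^2 + 10*z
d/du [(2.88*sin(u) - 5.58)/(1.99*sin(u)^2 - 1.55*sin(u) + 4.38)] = (-5.7312*sin(u)^2 + 22.2084*sin(u) + 3.9654)*cos(u)/(3.9601*sin(u)^4 - 6.169*sin(u)^3 + 19.8349*sin(u)^2 - 13.578*sin(u) + 19.1844)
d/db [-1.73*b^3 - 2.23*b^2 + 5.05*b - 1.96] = -5.19*b^2 - 4.46*b + 5.05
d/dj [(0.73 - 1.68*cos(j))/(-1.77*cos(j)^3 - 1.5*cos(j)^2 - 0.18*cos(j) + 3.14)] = (5.9472*cos(j)^3 - 1.3563*cos(j)^2 - 2.19*cos(j) + 5.1438)*sin(j)/(3.1329*cos(j)^6 + 5.31*cos(j)^5 + 2.8872*cos(j)^4 - 10.5756*cos(j)^3 - 9.3876*cos(j)^2 - 1.1304*cos(j) + 9.8596)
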